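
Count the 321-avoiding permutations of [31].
C_31 = 14544636039226909

These 321-avoiding permutations are counted by the Catalan number C_n = (1/(n + 1)) · C(2n, n). For n = 31: C_31 = (1/32) · C(62, 31) = 465428353255261088/32 = 14544636039226909.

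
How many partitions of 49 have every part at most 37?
p(49, parts ≤ 37) = 173330

Use the recurrence p(n, m) = p(n, m−1) + p(n−m, m): either the largest part is < m (count p(n, m−1)) or the largest part is exactly m (remove one copy of m, count p(n−m, m)). With p(0, ·) = 1 this gives p(49, parts ≤ 37) = 173330. (By conjugating Young diagrams, this also counts partitions of 49 into at most 37 parts.)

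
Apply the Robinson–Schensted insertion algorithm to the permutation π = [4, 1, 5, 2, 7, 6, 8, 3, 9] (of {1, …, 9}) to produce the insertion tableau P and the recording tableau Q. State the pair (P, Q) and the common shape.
P = [1, 2, 3, 8, 9] / [4, 5, 6] / [7];  Q = [1, 3, 5, 7, 9] / [2, 4, 6] / [8];  common shape = (5, 3, 1)

Row-insert the values π_1, π_2, … into P one at a time, bumping the leftmost entry strictly greater than the inserted value down to the next row. The recording tableau Q records, in position (i, j), the step at which that cell was added to P.
  Insert 4 (step 1): P = [4];  Q = [1]
  Insert 1 (step 2): P = [1] / [4];  Q = [1] / [2]
  Insert 5 (step 3): P = [1, 5] / [4];  Q = [1, 3] / [2]
  Insert 2 (step 4): P = [1, 2] / [4, 5];  Q = [1, 3] / [2, 4]
  Insert 7 (step 5): P = [1, 2, 7] / [4, 5];  Q = [1, 3, 5] / [2, 4]
  Insert 6 (step 6): P = [1, 2, 6] / [4, 5, 7];  Q = [1, 3, 5] / [2, 4, 6]
  Insert 8 (step 7): P = [1, 2, 6, 8] / [4, 5, 7];  Q = [1, 3, 5, 7] / [2, 4, 6]
  Insert 3 (step 8): P = [1, 2, 3, 8] / [4, 5, 6] / [7];  Q = [1, 3, 5, 7] / [2, 4, 6] / [8]
  Insert 9 (step 9): P = [1, 2, 3, 8, 9] / [4, 5, 6] / [7];  Q = [1, 3, 5, 7, 9] / [2, 4, 6] / [8]
Final shape: (5, 3, 1).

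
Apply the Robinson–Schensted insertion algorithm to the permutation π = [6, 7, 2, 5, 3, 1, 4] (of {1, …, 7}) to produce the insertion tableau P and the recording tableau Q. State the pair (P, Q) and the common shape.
P = [1, 3, 4] / [2, 7] / [5] / [6];  Q = [1, 2, 7] / [3, 4] / [5] / [6];  common shape = (3, 2, 1, 1)

Row-insert the values π_1, π_2, … into P one at a time, bumping the leftmost entry strictly greater than the inserted value down to the next row. The recording tableau Q records, in position (i, j), the step at which that cell was added to P.
  Insert 6 (step 1): P = [6];  Q = [1]
  Insert 7 (step 2): P = [6, 7];  Q = [1, 2]
  Insert 2 (step 3): P = [2, 7] / [6];  Q = [1, 2] / [3]
  Insert 5 (step 4): P = [2, 5] / [6, 7];  Q = [1, 2] / [3, 4]
  Insert 3 (step 5): P = [2, 3] / [5, 7] / [6];  Q = [1, 2] / [3, 4] / [5]
  Insert 1 (step 6): P = [1, 3] / [2, 7] / [5] / [6];  Q = [1, 2] / [3, 4] / [5] / [6]
  Insert 4 (step 7): P = [1, 3, 4] / [2, 7] / [5] / [6];  Q = [1, 2, 7] / [3, 4] / [5] / [6]
Final shape: (3, 2, 1, 1).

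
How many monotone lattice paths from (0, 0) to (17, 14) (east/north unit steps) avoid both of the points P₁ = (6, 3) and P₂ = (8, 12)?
Number of paths = 199251987

Inclusion–exclusion. Total paths: C(31, 17) = 265182525. Through P₁: C(9, 6)·C(22, 11) = 59256288. Through P₂: C(20, 8)·C(11, 9) = 6928350. Since P₁ is strictly southwest of P₂, a monotone path through both must visit P₁ then P₂; paths through both = C(9, 6)·C(11, 2)·C(11, 9) = 254100. Avoid both = 265182525 − 59256288 − 6928350 + 254100 = 199251987.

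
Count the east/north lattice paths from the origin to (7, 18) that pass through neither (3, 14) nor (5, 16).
Number of paths = 335486

Inclusion–exclusion. Total paths: C(25, 7) = 480700. Through P₁: C(17, 3)·C(8, 4) = 47600. Through P₂: C(21, 5)·C(4, 2) = 122094. Since P₁ is strictly southwest of P₂, a monotone path through both must visit P₁ then P₂; paths through both = C(17, 3)·C(4, 2)·C(4, 2) = 24480. Avoid both = 480700 − 47600 − 122094 + 24480 = 335486.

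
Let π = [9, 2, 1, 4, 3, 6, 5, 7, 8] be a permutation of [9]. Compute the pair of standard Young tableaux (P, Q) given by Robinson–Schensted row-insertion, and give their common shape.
P = [1, 3, 5, 7, 8] / [2, 4, 6] / [9];  Q = [1, 4, 6, 8, 9] / [2, 5, 7] / [3];  common shape = (5, 3, 1)

Row-insert the values π_1, π_2, … into P one at a time, bumping the leftmost entry strictly greater than the inserted value down to the next row. The recording tableau Q records, in position (i, j), the step at which that cell was added to P.
  Insert 9 (step 1): P = [9];  Q = [1]
  Insert 2 (step 2): P = [2] / [9];  Q = [1] / [2]
  Insert 1 (step 3): P = [1] / [2] / [9];  Q = [1] / [2] / [3]
  Insert 4 (step 4): P = [1, 4] / [2] / [9];  Q = [1, 4] / [2] / [3]
  Insert 3 (step 5): P = [1, 3] / [2, 4] / [9];  Q = [1, 4] / [2, 5] / [3]
  Insert 6 (step 6): P = [1, 3, 6] / [2, 4] / [9];  Q = [1, 4, 6] / [2, 5] / [3]
  Insert 5 (step 7): P = [1, 3, 5] / [2, 4, 6] / [9];  Q = [1, 4, 6] / [2, 5, 7] / [3]
  Insert 7 (step 8): P = [1, 3, 5, 7] / [2, 4, 6] / [9];  Q = [1, 4, 6, 8] / [2, 5, 7] / [3]
  Insert 8 (step 9): P = [1, 3, 5, 7, 8] / [2, 4, 6] / [9];  Q = [1, 4, 6, 8, 9] / [2, 5, 7] / [3]
Final shape: (5, 3, 1).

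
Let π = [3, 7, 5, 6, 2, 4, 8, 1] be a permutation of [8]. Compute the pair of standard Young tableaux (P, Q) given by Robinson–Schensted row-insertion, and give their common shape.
P = [1, 4, 6, 8] / [2, 5] / [3] / [7];  Q = [1, 2, 4, 7] / [3, 6] / [5] / [8];  common shape = (4, 2, 1, 1)

Row-insert the values π_1, π_2, … into P one at a time, bumping the leftmost entry strictly greater than the inserted value down to the next row. The recording tableau Q records, in position (i, j), the step at which that cell was added to P.
  Insert 3 (step 1): P = [3];  Q = [1]
  Insert 7 (step 2): P = [3, 7];  Q = [1, 2]
  Insert 5 (step 3): P = [3, 5] / [7];  Q = [1, 2] / [3]
  Insert 6 (step 4): P = [3, 5, 6] / [7];  Q = [1, 2, 4] / [3]
  Insert 2 (step 5): P = [2, 5, 6] / [3] / [7];  Q = [1, 2, 4] / [3] / [5]
  Insert 4 (step 6): P = [2, 4, 6] / [3, 5] / [7];  Q = [1, 2, 4] / [3, 6] / [5]
  Insert 8 (step 7): P = [2, 4, 6, 8] / [3, 5] / [7];  Q = [1, 2, 4, 7] / [3, 6] / [5]
  Insert 1 (step 8): P = [1, 4, 6, 8] / [2, 5] / [3] / [7];  Q = [1, 2, 4, 7] / [3, 6] / [5] / [8]
Final shape: (4, 2, 1, 1).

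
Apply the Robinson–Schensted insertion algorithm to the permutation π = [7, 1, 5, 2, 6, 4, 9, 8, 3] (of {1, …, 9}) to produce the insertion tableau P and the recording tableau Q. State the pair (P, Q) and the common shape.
P = [1, 2, 3, 8] / [4, 6, 9] / [5] / [7];  Q = [1, 3, 5, 7] / [2, 6, 8] / [4] / [9];  common shape = (4, 3, 1, 1)

Row-insert the values π_1, π_2, … into P one at a time, bumping the leftmost entry strictly greater than the inserted value down to the next row. The recording tableau Q records, in position (i, j), the step at which that cell was added to P.
  Insert 7 (step 1): P = [7];  Q = [1]
  Insert 1 (step 2): P = [1] / [7];  Q = [1] / [2]
  Insert 5 (step 3): P = [1, 5] / [7];  Q = [1, 3] / [2]
  Insert 2 (step 4): P = [1, 2] / [5] / [7];  Q = [1, 3] / [2] / [4]
  Insert 6 (step 5): P = [1, 2, 6] / [5] / [7];  Q = [1, 3, 5] / [2] / [4]
  Insert 4 (step 6): P = [1, 2, 4] / [5, 6] / [7];  Q = [1, 3, 5] / [2, 6] / [4]
  Insert 9 (step 7): P = [1, 2, 4, 9] / [5, 6] / [7];  Q = [1, 3, 5, 7] / [2, 6] / [4]
  Insert 8 (step 8): P = [1, 2, 4, 8] / [5, 6, 9] / [7];  Q = [1, 3, 5, 7] / [2, 6, 8] / [4]
  Insert 3 (step 9): P = [1, 2, 3, 8] / [4, 6, 9] / [5] / [7];  Q = [1, 3, 5, 7] / [2, 6, 8] / [4] / [9]
Final shape: (4, 3, 1, 1).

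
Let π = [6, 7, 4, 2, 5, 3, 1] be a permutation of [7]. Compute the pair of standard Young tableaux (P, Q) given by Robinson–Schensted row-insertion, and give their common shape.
P = [1, 3] / [2, 5] / [4, 7] / [6];  Q = [1, 2] / [3, 5] / [4, 6] / [7];  common shape = (2, 2, 2, 1)

Row-insert the values π_1, π_2, … into P one at a time, bumping the leftmost entry strictly greater than the inserted value down to the next row. The recording tableau Q records, in position (i, j), the step at which that cell was added to P.
  Insert 6 (step 1): P = [6];  Q = [1]
  Insert 7 (step 2): P = [6, 7];  Q = [1, 2]
  Insert 4 (step 3): P = [4, 7] / [6];  Q = [1, 2] / [3]
  Insert 2 (step 4): P = [2, 7] / [4] / [6];  Q = [1, 2] / [3] / [4]
  Insert 5 (step 5): P = [2, 5] / [4, 7] / [6];  Q = [1, 2] / [3, 5] / [4]
  Insert 3 (step 6): P = [2, 3] / [4, 5] / [6, 7];  Q = [1, 2] / [3, 5] / [4, 6]
  Insert 1 (step 7): P = [1, 3] / [2, 5] / [4, 7] / [6];  Q = [1, 2] / [3, 5] / [4, 6] / [7]
Final shape: (2, 2, 2, 1).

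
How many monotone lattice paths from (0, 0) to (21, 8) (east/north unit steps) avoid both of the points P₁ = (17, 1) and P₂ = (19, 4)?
Number of paths = 4156080

Inclusion–exclusion. Total paths: C(29, 21) = 4292145. Through P₁: C(18, 17)·C(11, 4) = 5940. Through P₂: C(23, 19)·C(6, 2) = 132825. Since P₁ is strictly southwest of P₂, a monotone path through both must visit P₁ then P₂; paths through both = C(18, 17)·C(5, 2)·C(6, 2) = 2700. Avoid both = 4292145 − 5940 − 132825 + 2700 = 4156080.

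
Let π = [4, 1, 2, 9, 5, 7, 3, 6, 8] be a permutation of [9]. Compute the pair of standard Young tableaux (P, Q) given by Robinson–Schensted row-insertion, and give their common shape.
P = [1, 2, 3, 6, 8] / [4, 5, 7] / [9];  Q = [1, 3, 4, 6, 9] / [2, 5, 8] / [7];  common shape = (5, 3, 1)

Row-insert the values π_1, π_2, … into P one at a time, bumping the leftmost entry strictly greater than the inserted value down to the next row. The recording tableau Q records, in position (i, j), the step at which that cell was added to P.
  Insert 4 (step 1): P = [4];  Q = [1]
  Insert 1 (step 2): P = [1] / [4];  Q = [1] / [2]
  Insert 2 (step 3): P = [1, 2] / [4];  Q = [1, 3] / [2]
  Insert 9 (step 4): P = [1, 2, 9] / [4];  Q = [1, 3, 4] / [2]
  Insert 5 (step 5): P = [1, 2, 5] / [4, 9];  Q = [1, 3, 4] / [2, 5]
  Insert 7 (step 6): P = [1, 2, 5, 7] / [4, 9];  Q = [1, 3, 4, 6] / [2, 5]
  Insert 3 (step 7): P = [1, 2, 3, 7] / [4, 5] / [9];  Q = [1, 3, 4, 6] / [2, 5] / [7]
  Insert 6 (step 8): P = [1, 2, 3, 6] / [4, 5, 7] / [9];  Q = [1, 3, 4, 6] / [2, 5, 8] / [7]
  Insert 8 (step 9): P = [1, 2, 3, 6, 8] / [4, 5, 7] / [9];  Q = [1, 3, 4, 6, 9] / [2, 5, 8] / [7]
Final shape: (5, 3, 1).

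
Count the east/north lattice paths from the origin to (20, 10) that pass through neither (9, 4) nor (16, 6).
Number of paths = 17775065

Inclusion–exclusion. Total paths: C(30, 20) = 30045015. Through P₁: C(13, 9)·C(17, 11) = 8848840. Through P₂: C(22, 16)·C(8, 4) = 5222910. Since P₁ is strictly southwest of P₂, a monotone path through both must visit P₁ then P₂; paths through both = C(13, 9)·C(9, 7)·C(8, 4) = 1801800. Avoid both = 30045015 − 8848840 − 5222910 + 1801800 = 17775065.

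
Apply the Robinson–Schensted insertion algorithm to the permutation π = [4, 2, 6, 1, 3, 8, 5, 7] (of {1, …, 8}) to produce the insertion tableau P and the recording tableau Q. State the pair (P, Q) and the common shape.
P = [1, 3, 5, 7] / [2, 6, 8] / [4];  Q = [1, 3, 6, 8] / [2, 5, 7] / [4];  common shape = (4, 3, 1)

Row-insert the values π_1, π_2, … into P one at a time, bumping the leftmost entry strictly greater than the inserted value down to the next row. The recording tableau Q records, in position (i, j), the step at which that cell was added to P.
  Insert 4 (step 1): P = [4];  Q = [1]
  Insert 2 (step 2): P = [2] / [4];  Q = [1] / [2]
  Insert 6 (step 3): P = [2, 6] / [4];  Q = [1, 3] / [2]
  Insert 1 (step 4): P = [1, 6] / [2] / [4];  Q = [1, 3] / [2] / [4]
  Insert 3 (step 5): P = [1, 3] / [2, 6] / [4];  Q = [1, 3] / [2, 5] / [4]
  Insert 8 (step 6): P = [1, 3, 8] / [2, 6] / [4];  Q = [1, 3, 6] / [2, 5] / [4]
  Insert 5 (step 7): P = [1, 3, 5] / [2, 6, 8] / [4];  Q = [1, 3, 6] / [2, 5, 7] / [4]
  Insert 7 (step 8): P = [1, 3, 5, 7] / [2, 6, 8] / [4];  Q = [1, 3, 6, 8] / [2, 5, 7] / [4]
Final shape: (4, 3, 1).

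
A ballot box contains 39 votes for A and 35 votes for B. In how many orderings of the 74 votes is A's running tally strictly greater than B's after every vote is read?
Strict-lead orderings = 84832254137763216672

Total orderings of the 74 votes with 39 for A: C(74, 39) = 1569396701548619508432. By the Bertrand ballot formula (Cycle Lemma / reflection principle), the number of orderings in which A is strictly ahead of B throughout is (p − q)/(p + q) · C(p + q, p) = (39 − 35)/(39 + 35) · 1569396701548619508432 = 84832254137763216672.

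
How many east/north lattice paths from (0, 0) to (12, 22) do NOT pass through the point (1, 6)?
Number of paths = 457088775

Total paths from (0, 0) to (12, 22): C(34, 12) = 548354040. Paths through (1, 6): (paths (0, 0) → (1, 6)) × (paths (1, 6) → (12, 22)) = C(7, 1) · C(27, 11) = 7 · 13037895 = 91265265. Avoidance count = 548354040 − 91265265 = 457088775.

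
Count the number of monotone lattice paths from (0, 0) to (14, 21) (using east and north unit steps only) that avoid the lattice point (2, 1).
Number of paths = 1642580880

Total paths from (0, 0) to (14, 21): C(35, 14) = 2319959400. Paths through (2, 1): (paths (0, 0) → (2, 1)) × (paths (2, 1) → (14, 21)) = C(3, 2) · C(32, 12) = 3 · 225792840 = 677378520. Avoidance count = 2319959400 − 677378520 = 1642580880.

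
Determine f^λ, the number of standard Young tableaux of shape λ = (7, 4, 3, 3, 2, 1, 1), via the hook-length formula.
# SYT of shape (7, 4, 3, 3, 2, 1, 1) = 940123800

Hook-length formula: f^λ = n! / Π hook(c), product over all cells c of the Young diagram. For λ = (7, 4, 3, 3, 2, 1, 1), n = 21 boxes. Hook lengths by row (left-to-right, top-to-bottom): [13, 10, 8, 5, 3, 2, 1]; [9, 6, 4, 1]; [7, 4, 2]; [6, 3, 1]; [4, 1]; [2]; [1]. Product of hooks = 54344908800. So f^λ = 21! / 54344908800 = 51090942171709440000 / 54344908800 = 940123800.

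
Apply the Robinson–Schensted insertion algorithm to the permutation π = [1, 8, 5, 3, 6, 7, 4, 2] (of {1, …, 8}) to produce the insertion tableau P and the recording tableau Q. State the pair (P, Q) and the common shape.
P = [1, 2, 4, 7] / [3, 6] / [5] / [8];  Q = [1, 2, 5, 6] / [3, 7] / [4] / [8];  common shape = (4, 2, 1, 1)

Row-insert the values π_1, π_2, … into P one at a time, bumping the leftmost entry strictly greater than the inserted value down to the next row. The recording tableau Q records, in position (i, j), the step at which that cell was added to P.
  Insert 1 (step 1): P = [1];  Q = [1]
  Insert 8 (step 2): P = [1, 8];  Q = [1, 2]
  Insert 5 (step 3): P = [1, 5] / [8];  Q = [1, 2] / [3]
  Insert 3 (step 4): P = [1, 3] / [5] / [8];  Q = [1, 2] / [3] / [4]
  Insert 6 (step 5): P = [1, 3, 6] / [5] / [8];  Q = [1, 2, 5] / [3] / [4]
  Insert 7 (step 6): P = [1, 3, 6, 7] / [5] / [8];  Q = [1, 2, 5, 6] / [3] / [4]
  Insert 4 (step 7): P = [1, 3, 4, 7] / [5, 6] / [8];  Q = [1, 2, 5, 6] / [3, 7] / [4]
  Insert 2 (step 8): P = [1, 2, 4, 7] / [3, 6] / [5] / [8];  Q = [1, 2, 5, 6] / [3, 7] / [4] / [8]
Final shape: (4, 2, 1, 1).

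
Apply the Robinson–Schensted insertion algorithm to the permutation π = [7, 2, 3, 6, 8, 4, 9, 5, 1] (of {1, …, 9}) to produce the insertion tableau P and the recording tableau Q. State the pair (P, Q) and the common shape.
P = [1, 3, 4, 5, 9] / [2, 8] / [6] / [7];  Q = [1, 3, 4, 5, 7] / [2, 8] / [6] / [9];  common shape = (5, 2, 1, 1)

Row-insert the values π_1, π_2, … into P one at a time, bumping the leftmost entry strictly greater than the inserted value down to the next row. The recording tableau Q records, in position (i, j), the step at which that cell was added to P.
  Insert 7 (step 1): P = [7];  Q = [1]
  Insert 2 (step 2): P = [2] / [7];  Q = [1] / [2]
  Insert 3 (step 3): P = [2, 3] / [7];  Q = [1, 3] / [2]
  Insert 6 (step 4): P = [2, 3, 6] / [7];  Q = [1, 3, 4] / [2]
  Insert 8 (step 5): P = [2, 3, 6, 8] / [7];  Q = [1, 3, 4, 5] / [2]
  Insert 4 (step 6): P = [2, 3, 4, 8] / [6] / [7];  Q = [1, 3, 4, 5] / [2] / [6]
  Insert 9 (step 7): P = [2, 3, 4, 8, 9] / [6] / [7];  Q = [1, 3, 4, 5, 7] / [2] / [6]
  Insert 5 (step 8): P = [2, 3, 4, 5, 9] / [6, 8] / [7];  Q = [1, 3, 4, 5, 7] / [2, 8] / [6]
  Insert 1 (step 9): P = [1, 3, 4, 5, 9] / [2, 8] / [6] / [7];  Q = [1, 3, 4, 5, 7] / [2, 8] / [6] / [9]
Final shape: (5, 2, 1, 1).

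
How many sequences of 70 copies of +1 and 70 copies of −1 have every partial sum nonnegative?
C_70 = 1321422108420282270489942177190229544600

These ballot sequences are counted by the Catalan number C_n = (1/(n + 1)) · C(2n, n). For n = 70: C_70 = (1/71) · C(140, 70) = 93820969697840041204785894580506297666600/71 = 1321422108420282270489942177190229544600.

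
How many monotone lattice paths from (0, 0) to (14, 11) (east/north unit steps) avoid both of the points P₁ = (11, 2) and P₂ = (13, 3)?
Number of paths = 4437306

Inclusion–exclusion. Total paths: C(25, 14) = 4457400. Through P₁: C(13, 11)·C(12, 3) = 17160. Through P₂: C(16, 13)·C(9, 1) = 5040. Since P₁ is strictly southwest of P₂, a monotone path through both must visit P₁ then P₂; paths through both = C(13, 11)·C(3, 2)·C(9, 1) = 2106. Avoid both = 4457400 − 17160 − 5040 + 2106 = 4437306.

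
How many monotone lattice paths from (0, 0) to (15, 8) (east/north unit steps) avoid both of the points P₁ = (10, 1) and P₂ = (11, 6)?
Number of paths = 296952

Inclusion–exclusion. Total paths: C(23, 15) = 490314. Through P₁: C(11, 10)·C(12, 5) = 8712. Through P₂: C(17, 11)·C(6, 4) = 185640. Since P₁ is strictly southwest of P₂, a monotone path through both must visit P₁ then P₂; paths through both = C(11, 10)·C(6, 1)·C(6, 4) = 990. Avoid both = 490314 − 8712 − 185640 + 990 = 296952.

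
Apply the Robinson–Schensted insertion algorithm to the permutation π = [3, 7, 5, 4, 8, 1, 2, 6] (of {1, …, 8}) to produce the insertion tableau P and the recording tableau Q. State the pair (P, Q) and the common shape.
P = [1, 2, 6] / [3, 4, 8] / [5] / [7];  Q = [1, 2, 5] / [3, 7, 8] / [4] / [6];  common shape = (3, 3, 1, 1)

Row-insert the values π_1, π_2, … into P one at a time, bumping the leftmost entry strictly greater than the inserted value down to the next row. The recording tableau Q records, in position (i, j), the step at which that cell was added to P.
  Insert 3 (step 1): P = [3];  Q = [1]
  Insert 7 (step 2): P = [3, 7];  Q = [1, 2]
  Insert 5 (step 3): P = [3, 5] / [7];  Q = [1, 2] / [3]
  Insert 4 (step 4): P = [3, 4] / [5] / [7];  Q = [1, 2] / [3] / [4]
  Insert 8 (step 5): P = [3, 4, 8] / [5] / [7];  Q = [1, 2, 5] / [3] / [4]
  Insert 1 (step 6): P = [1, 4, 8] / [3] / [5] / [7];  Q = [1, 2, 5] / [3] / [4] / [6]
  Insert 2 (step 7): P = [1, 2, 8] / [3, 4] / [5] / [7];  Q = [1, 2, 5] / [3, 7] / [4] / [6]
  Insert 6 (step 8): P = [1, 2, 6] / [3, 4, 8] / [5] / [7];  Q = [1, 2, 5] / [3, 7, 8] / [4] / [6]
Final shape: (3, 3, 1, 1).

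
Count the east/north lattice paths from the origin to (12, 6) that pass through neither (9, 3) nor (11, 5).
Number of paths = 8068

Inclusion–exclusion. Total paths: C(18, 12) = 18564. Through P₁: C(12, 9)·C(6, 3) = 4400. Through P₂: C(16, 11)·C(2, 1) = 8736. Since P₁ is strictly southwest of P₂, a monotone path through both must visit P₁ then P₂; paths through both = C(12, 9)·C(4, 2)·C(2, 1) = 2640. Avoid both = 18564 − 4400 − 8736 + 2640 = 8068.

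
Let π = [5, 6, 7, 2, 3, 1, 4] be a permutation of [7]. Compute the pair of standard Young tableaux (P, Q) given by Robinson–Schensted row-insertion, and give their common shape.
P = [1, 3, 4] / [2, 6, 7] / [5];  Q = [1, 2, 3] / [4, 5, 7] / [6];  common shape = (3, 3, 1)

Row-insert the values π_1, π_2, … into P one at a time, bumping the leftmost entry strictly greater than the inserted value down to the next row. The recording tableau Q records, in position (i, j), the step at which that cell was added to P.
  Insert 5 (step 1): P = [5];  Q = [1]
  Insert 6 (step 2): P = [5, 6];  Q = [1, 2]
  Insert 7 (step 3): P = [5, 6, 7];  Q = [1, 2, 3]
  Insert 2 (step 4): P = [2, 6, 7] / [5];  Q = [1, 2, 3] / [4]
  Insert 3 (step 5): P = [2, 3, 7] / [5, 6];  Q = [1, 2, 3] / [4, 5]
  Insert 1 (step 6): P = [1, 3, 7] / [2, 6] / [5];  Q = [1, 2, 3] / [4, 5] / [6]
  Insert 4 (step 7): P = [1, 3, 4] / [2, 6, 7] / [5];  Q = [1, 2, 3] / [4, 5, 7] / [6]
Final shape: (3, 3, 1).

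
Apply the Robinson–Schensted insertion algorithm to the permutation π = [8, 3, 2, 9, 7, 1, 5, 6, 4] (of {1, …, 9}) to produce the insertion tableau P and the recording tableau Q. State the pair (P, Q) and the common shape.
P = [1, 4, 6] / [2, 5] / [3, 7] / [8, 9];  Q = [1, 4, 8] / [2, 5] / [3, 7] / [6, 9];  common shape = (3, 2, 2, 2)

Row-insert the values π_1, π_2, … into P one at a time, bumping the leftmost entry strictly greater than the inserted value down to the next row. The recording tableau Q records, in position (i, j), the step at which that cell was added to P.
  Insert 8 (step 1): P = [8];  Q = [1]
  Insert 3 (step 2): P = [3] / [8];  Q = [1] / [2]
  Insert 2 (step 3): P = [2] / [3] / [8];  Q = [1] / [2] / [3]
  Insert 9 (step 4): P = [2, 9] / [3] / [8];  Q = [1, 4] / [2] / [3]
  Insert 7 (step 5): P = [2, 7] / [3, 9] / [8];  Q = [1, 4] / [2, 5] / [3]
  Insert 1 (step 6): P = [1, 7] / [2, 9] / [3] / [8];  Q = [1, 4] / [2, 5] / [3] / [6]
  Insert 5 (step 7): P = [1, 5] / [2, 7] / [3, 9] / [8];  Q = [1, 4] / [2, 5] / [3, 7] / [6]
  Insert 6 (step 8): P = [1, 5, 6] / [2, 7] / [3, 9] / [8];  Q = [1, 4, 8] / [2, 5] / [3, 7] / [6]
  Insert 4 (step 9): P = [1, 4, 6] / [2, 5] / [3, 7] / [8, 9];  Q = [1, 4, 8] / [2, 5] / [3, 7] / [6, 9]
Final shape: (3, 2, 2, 2).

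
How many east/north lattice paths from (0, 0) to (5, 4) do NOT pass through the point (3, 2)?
Number of paths = 66

Total paths from (0, 0) to (5, 4): C(9, 5) = 126. Paths through (3, 2): (paths (0, 0) → (3, 2)) × (paths (3, 2) → (5, 4)) = C(5, 3) · C(4, 2) = 10 · 6 = 60. Avoidance count = 126 − 60 = 66.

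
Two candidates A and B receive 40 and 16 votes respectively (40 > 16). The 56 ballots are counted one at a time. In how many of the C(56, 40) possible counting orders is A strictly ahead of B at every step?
Strict-lead orderings = 17849550788685

Total orderings of the 56 votes with 40 for A: C(56, 40) = 41648951840265. By the Bertrand ballot formula (Cycle Lemma / reflection principle), the number of orderings in which A is strictly ahead of B throughout is (p − q)/(p + q) · C(p + q, p) = (40 − 16)/(40 + 16) · 41648951840265 = 17849550788685.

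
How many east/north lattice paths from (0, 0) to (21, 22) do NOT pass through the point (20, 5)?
Number of paths = 1052048525520

Total paths from (0, 0) to (21, 22): C(43, 21) = 1052049481860. Paths through (20, 5): (paths (0, 0) → (20, 5)) × (paths (20, 5) → (21, 22)) = C(25, 20) · C(18, 1) = 53130 · 18 = 956340. Avoidance count = 1052049481860 − 956340 = 1052048525520.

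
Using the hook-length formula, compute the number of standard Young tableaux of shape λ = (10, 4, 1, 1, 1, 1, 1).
# SYT of shape (10, 4, 1, 1, 1, 1, 1) = 2263261

Hook-length formula: f^λ = n! / Π hook(c), product over all cells c of the Young diagram. For λ = (10, 4, 1, 1, 1, 1, 1), n = 19 boxes. Hook lengths by row (left-to-right, top-to-bottom): [16, 10, 9, 8, 6, 5, 4, 3, 2, 1]; [9, 3, 2, 1]; [5]; [4]; [3]; [2]; [1]. Product of hooks = 53747712000. So f^λ = 19! / 53747712000 = 121645100408832000 / 53747712000 = 2263261.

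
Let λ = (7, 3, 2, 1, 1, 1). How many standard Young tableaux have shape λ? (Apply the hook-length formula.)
# SYT of shape (7, 3, 2, 1, 1, 1) = 150150

Hook-length formula: f^λ = n! / Π hook(c), product over all cells c of the Young diagram. For λ = (7, 3, 2, 1, 1, 1), n = 15 boxes. Hook lengths by row (left-to-right, top-to-bottom): [12, 8, 6, 4, 3, 2, 1]; [7, 3, 1]; [5, 1]; [3]; [2]; [1]. Product of hooks = 8709120. So f^λ = 15! / 8709120 = 1307674368000 / 8709120 = 150150.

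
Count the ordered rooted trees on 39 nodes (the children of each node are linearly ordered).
C_38 = 176733862787006701400

These ordered rooted trees are counted by the Catalan number C_n = (1/(n + 1)) · C(2n, n). For n = 38: C_38 = (1/39) · C(76, 38) = 6892620648693261354600/39 = 176733862787006701400.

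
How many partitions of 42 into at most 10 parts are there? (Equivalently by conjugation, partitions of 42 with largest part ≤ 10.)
p(42, parts ≤ 10) = 22367

Use the recurrence p(n, m) = p(n, m−1) + p(n−m, m): either the largest part is < m (count p(n, m−1)) or the largest part is exactly m (remove one copy of m, count p(n−m, m)). With p(0, ·) = 1 this gives p(42, parts ≤ 10) = 22367. (By conjugating Young diagrams, this also counts partitions of 42 into at most 10 parts.)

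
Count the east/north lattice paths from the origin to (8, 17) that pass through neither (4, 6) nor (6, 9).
Number of paths = 664200

Inclusion–exclusion. Total paths: C(25, 8) = 1081575. Through P₁: C(10, 4)·C(15, 4) = 286650. Through P₂: C(15, 6)·C(10, 2) = 225225. Since P₁ is strictly southwest of P₂, a monotone path through both must visit P₁ then P₂; paths through both = C(10, 4)·C(5, 2)·C(10, 2) = 94500. Avoid both = 1081575 − 286650 − 225225 + 94500 = 664200.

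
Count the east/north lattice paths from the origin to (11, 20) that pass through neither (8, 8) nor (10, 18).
Number of paths = 41995395

Inclusion–exclusion. Total paths: C(31, 11) = 84672315. Through P₁: C(16, 8)·C(15, 3) = 5855850. Through P₂: C(28, 10)·C(3, 1) = 39369330. Since P₁ is strictly southwest of P₂, a monotone path through both must visit P₁ then P₂; paths through both = C(16, 8)·C(12, 2)·C(3, 1) = 2548260. Avoid both = 84672315 − 5855850 − 39369330 + 2548260 = 41995395.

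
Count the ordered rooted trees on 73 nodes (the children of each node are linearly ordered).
C_72 = 20276890389709399862928998568254641025700

These ordered rooted trees are counted by the Catalan number C_n = (1/(n + 1)) · C(2n, n). For n = 72: C_72 = (1/73) · C(144, 72) = 1480212998448786189993816895482588794876100/73 = 20276890389709399862928998568254641025700.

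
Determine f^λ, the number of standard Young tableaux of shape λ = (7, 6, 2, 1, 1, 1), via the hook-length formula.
# SYT of shape (7, 6, 2, 1, 1, 1) = 4288284

Hook-length formula: f^λ = n! / Π hook(c), product over all cells c of the Young diagram. For λ = (7, 6, 2, 1, 1, 1), n = 18 boxes. Hook lengths by row (left-to-right, top-to-bottom): [12, 8, 6, 5, 4, 3, 1]; [10, 6, 4, 3, 2, 1]; [5, 1]; [3]; [2]; [1]. Product of hooks = 1492992000. So f^λ = 18! / 1492992000 = 6402373705728000 / 1492992000 = 4288284.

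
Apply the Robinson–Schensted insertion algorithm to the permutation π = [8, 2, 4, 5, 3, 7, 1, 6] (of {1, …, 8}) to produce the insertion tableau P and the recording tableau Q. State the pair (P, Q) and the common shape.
P = [1, 3, 5, 6] / [2, 7] / [4] / [8];  Q = [1, 3, 4, 6] / [2, 8] / [5] / [7];  common shape = (4, 2, 1, 1)

Row-insert the values π_1, π_2, … into P one at a time, bumping the leftmost entry strictly greater than the inserted value down to the next row. The recording tableau Q records, in position (i, j), the step at which that cell was added to P.
  Insert 8 (step 1): P = [8];  Q = [1]
  Insert 2 (step 2): P = [2] / [8];  Q = [1] / [2]
  Insert 4 (step 3): P = [2, 4] / [8];  Q = [1, 3] / [2]
  Insert 5 (step 4): P = [2, 4, 5] / [8];  Q = [1, 3, 4] / [2]
  Insert 3 (step 5): P = [2, 3, 5] / [4] / [8];  Q = [1, 3, 4] / [2] / [5]
  Insert 7 (step 6): P = [2, 3, 5, 7] / [4] / [8];  Q = [1, 3, 4, 6] / [2] / [5]
  Insert 1 (step 7): P = [1, 3, 5, 7] / [2] / [4] / [8];  Q = [1, 3, 4, 6] / [2] / [5] / [7]
  Insert 6 (step 8): P = [1, 3, 5, 6] / [2, 7] / [4] / [8];  Q = [1, 3, 4, 6] / [2, 8] / [5] / [7]
Final shape: (4, 2, 1, 1).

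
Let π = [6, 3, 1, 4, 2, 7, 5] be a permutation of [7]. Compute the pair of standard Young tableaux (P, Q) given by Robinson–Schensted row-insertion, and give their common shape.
P = [1, 2, 5] / [3, 4, 7] / [6];  Q = [1, 4, 6] / [2, 5, 7] / [3];  common shape = (3, 3, 1)

Row-insert the values π_1, π_2, … into P one at a time, bumping the leftmost entry strictly greater than the inserted value down to the next row. The recording tableau Q records, in position (i, j), the step at which that cell was added to P.
  Insert 6 (step 1): P = [6];  Q = [1]
  Insert 3 (step 2): P = [3] / [6];  Q = [1] / [2]
  Insert 1 (step 3): P = [1] / [3] / [6];  Q = [1] / [2] / [3]
  Insert 4 (step 4): P = [1, 4] / [3] / [6];  Q = [1, 4] / [2] / [3]
  Insert 2 (step 5): P = [1, 2] / [3, 4] / [6];  Q = [1, 4] / [2, 5] / [3]
  Insert 7 (step 6): P = [1, 2, 7] / [3, 4] / [6];  Q = [1, 4, 6] / [2, 5] / [3]
  Insert 5 (step 7): P = [1, 2, 5] / [3, 4, 7] / [6];  Q = [1, 4, 6] / [2, 5, 7] / [3]
Final shape: (3, 3, 1).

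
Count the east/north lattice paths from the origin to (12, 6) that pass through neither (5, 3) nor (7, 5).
Number of paths = 9108

Inclusion–exclusion. Total paths: C(18, 12) = 18564. Through P₁: C(8, 5)·C(10, 7) = 6720. Through P₂: C(12, 7)·C(6, 5) = 4752. Since P₁ is strictly southwest of P₂, a monotone path through both must visit P₁ then P₂; paths through both = C(8, 5)·C(4, 2)·C(6, 5) = 2016. Avoid both = 18564 − 6720 − 4752 + 2016 = 9108.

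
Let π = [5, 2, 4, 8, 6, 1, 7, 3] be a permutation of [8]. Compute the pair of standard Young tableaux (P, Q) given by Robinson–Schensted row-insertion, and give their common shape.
P = [1, 3, 6, 7] / [2, 4] / [5, 8];  Q = [1, 3, 4, 7] / [2, 5] / [6, 8];  common shape = (4, 2, 2)

Row-insert the values π_1, π_2, … into P one at a time, bumping the leftmost entry strictly greater than the inserted value down to the next row. The recording tableau Q records, in position (i, j), the step at which that cell was added to P.
  Insert 5 (step 1): P = [5];  Q = [1]
  Insert 2 (step 2): P = [2] / [5];  Q = [1] / [2]
  Insert 4 (step 3): P = [2, 4] / [5];  Q = [1, 3] / [2]
  Insert 8 (step 4): P = [2, 4, 8] / [5];  Q = [1, 3, 4] / [2]
  Insert 6 (step 5): P = [2, 4, 6] / [5, 8];  Q = [1, 3, 4] / [2, 5]
  Insert 1 (step 6): P = [1, 4, 6] / [2, 8] / [5];  Q = [1, 3, 4] / [2, 5] / [6]
  Insert 7 (step 7): P = [1, 4, 6, 7] / [2, 8] / [5];  Q = [1, 3, 4, 7] / [2, 5] / [6]
  Insert 3 (step 8): P = [1, 3, 6, 7] / [2, 4] / [5, 8];  Q = [1, 3, 4, 7] / [2, 5] / [6, 8]
Final shape: (4, 2, 2).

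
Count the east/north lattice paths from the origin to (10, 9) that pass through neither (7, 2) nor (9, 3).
Number of paths = 87274

Inclusion–exclusion. Total paths: C(19, 10) = 92378. Through P₁: C(9, 7)·C(10, 3) = 4320. Through P₂: C(12, 9)·C(7, 1) = 1540. Since P₁ is strictly southwest of P₂, a monotone path through both must visit P₁ then P₂; paths through both = C(9, 7)·C(3, 2)·C(7, 1) = 756. Avoid both = 92378 − 4320 − 1540 + 756 = 87274.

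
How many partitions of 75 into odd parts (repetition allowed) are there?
p_odd(75) = 48446

Enumerate partitions using only odd parts via the recurrence o(n, m) = o(n, m−2) + o(n−m, m) over odd m, starting from the largest odd part ≤ n. This gives p_odd(75) = 48446. (Euler's theorem: equals the count of distinct-part partitions.)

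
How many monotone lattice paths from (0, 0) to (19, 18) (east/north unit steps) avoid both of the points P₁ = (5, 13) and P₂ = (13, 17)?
Number of paths = 16764372366

Inclusion–exclusion. Total paths: C(37, 19) = 17672631900. Through P₁: C(18, 5)·C(19, 14) = 99628704. Through P₂: C(30, 13)·C(7, 6) = 838318950. Since P₁ is strictly southwest of P₂, a monotone path through both must visit P₁ then P₂; paths through both = C(18, 5)·C(12, 8)·C(7, 6) = 29688120. Avoid both = 17672631900 − 99628704 − 838318950 + 29688120 = 16764372366.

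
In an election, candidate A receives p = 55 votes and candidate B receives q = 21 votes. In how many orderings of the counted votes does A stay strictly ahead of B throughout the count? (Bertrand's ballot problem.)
Strict-lead orderings = 1300367235657070960

Total orderings of the 76 votes with 55 for A: C(76, 55) = 2906703232645217440. By the Bertrand ballot formula (Cycle Lemma / reflection principle), the number of orderings in which A is strictly ahead of B throughout is (p − q)/(p + q) · C(p + q, p) = (55 − 21)/(55 + 21) · 2906703232645217440 = 1300367235657070960.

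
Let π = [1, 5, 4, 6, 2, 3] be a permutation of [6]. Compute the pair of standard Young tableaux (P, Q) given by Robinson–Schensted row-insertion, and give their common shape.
P = [1, 2, 3] / [4, 6] / [5];  Q = [1, 2, 4] / [3, 6] / [5];  common shape = (3, 2, 1)

Row-insert the values π_1, π_2, … into P one at a time, bumping the leftmost entry strictly greater than the inserted value down to the next row. The recording tableau Q records, in position (i, j), the step at which that cell was added to P.
  Insert 1 (step 1): P = [1];  Q = [1]
  Insert 5 (step 2): P = [1, 5];  Q = [1, 2]
  Insert 4 (step 3): P = [1, 4] / [5];  Q = [1, 2] / [3]
  Insert 6 (step 4): P = [1, 4, 6] / [5];  Q = [1, 2, 4] / [3]
  Insert 2 (step 5): P = [1, 2, 6] / [4] / [5];  Q = [1, 2, 4] / [3] / [5]
  Insert 3 (step 6): P = [1, 2, 3] / [4, 6] / [5];  Q = [1, 2, 4] / [3, 6] / [5]
Final shape: (3, 2, 1).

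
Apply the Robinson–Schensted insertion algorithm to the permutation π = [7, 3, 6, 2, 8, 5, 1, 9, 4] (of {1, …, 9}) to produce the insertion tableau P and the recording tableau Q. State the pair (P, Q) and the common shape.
P = [1, 4, 8, 9] / [2, 5] / [3, 6] / [7];  Q = [1, 3, 5, 8] / [2, 6] / [4, 9] / [7];  common shape = (4, 2, 2, 1)

Row-insert the values π_1, π_2, … into P one at a time, bumping the leftmost entry strictly greater than the inserted value down to the next row. The recording tableau Q records, in position (i, j), the step at which that cell was added to P.
  Insert 7 (step 1): P = [7];  Q = [1]
  Insert 3 (step 2): P = [3] / [7];  Q = [1] / [2]
  Insert 6 (step 3): P = [3, 6] / [7];  Q = [1, 3] / [2]
  Insert 2 (step 4): P = [2, 6] / [3] / [7];  Q = [1, 3] / [2] / [4]
  Insert 8 (step 5): P = [2, 6, 8] / [3] / [7];  Q = [1, 3, 5] / [2] / [4]
  Insert 5 (step 6): P = [2, 5, 8] / [3, 6] / [7];  Q = [1, 3, 5] / [2, 6] / [4]
  Insert 1 (step 7): P = [1, 5, 8] / [2, 6] / [3] / [7];  Q = [1, 3, 5] / [2, 6] / [4] / [7]
  Insert 9 (step 8): P = [1, 5, 8, 9] / [2, 6] / [3] / [7];  Q = [1, 3, 5, 8] / [2, 6] / [4] / [7]
  Insert 4 (step 9): P = [1, 4, 8, 9] / [2, 5] / [3, 6] / [7];  Q = [1, 3, 5, 8] / [2, 6] / [4, 9] / [7]
Final shape: (4, 2, 2, 1).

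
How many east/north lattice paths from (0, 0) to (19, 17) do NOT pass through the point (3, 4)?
Number of paths = 6222259575

Total paths from (0, 0) to (19, 17): C(36, 19) = 8597496600. Paths through (3, 4): (paths (0, 0) → (3, 4)) × (paths (3, 4) → (19, 17)) = C(7, 3) · C(29, 16) = 35 · 67863915 = 2375237025. Avoidance count = 8597496600 − 2375237025 = 6222259575.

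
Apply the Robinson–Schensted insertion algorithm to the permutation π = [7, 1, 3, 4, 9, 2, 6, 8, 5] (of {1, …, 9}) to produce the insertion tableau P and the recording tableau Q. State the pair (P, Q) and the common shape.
P = [1, 2, 4, 5, 8] / [3, 6] / [7, 9];  Q = [1, 3, 4, 5, 8] / [2, 7] / [6, 9];  common shape = (5, 2, 2)

Row-insert the values π_1, π_2, … into P one at a time, bumping the leftmost entry strictly greater than the inserted value down to the next row. The recording tableau Q records, in position (i, j), the step at which that cell was added to P.
  Insert 7 (step 1): P = [7];  Q = [1]
  Insert 1 (step 2): P = [1] / [7];  Q = [1] / [2]
  Insert 3 (step 3): P = [1, 3] / [7];  Q = [1, 3] / [2]
  Insert 4 (step 4): P = [1, 3, 4] / [7];  Q = [1, 3, 4] / [2]
  Insert 9 (step 5): P = [1, 3, 4, 9] / [7];  Q = [1, 3, 4, 5] / [2]
  Insert 2 (step 6): P = [1, 2, 4, 9] / [3] / [7];  Q = [1, 3, 4, 5] / [2] / [6]
  Insert 6 (step 7): P = [1, 2, 4, 6] / [3, 9] / [7];  Q = [1, 3, 4, 5] / [2, 7] / [6]
  Insert 8 (step 8): P = [1, 2, 4, 6, 8] / [3, 9] / [7];  Q = [1, 3, 4, 5, 8] / [2, 7] / [6]
  Insert 5 (step 9): P = [1, 2, 4, 5, 8] / [3, 6] / [7, 9];  Q = [1, 3, 4, 5, 8] / [2, 7] / [6, 9]
Final shape: (5, 2, 2).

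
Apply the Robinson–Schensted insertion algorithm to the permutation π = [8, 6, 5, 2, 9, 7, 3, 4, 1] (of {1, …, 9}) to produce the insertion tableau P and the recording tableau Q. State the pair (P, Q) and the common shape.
P = [1, 3, 4] / [2, 7] / [5, 9] / [6] / [8];  Q = [1, 5, 8] / [2, 6] / [3, 7] / [4] / [9];  common shape = (3, 2, 2, 1, 1)

Row-insert the values π_1, π_2, … into P one at a time, bumping the leftmost entry strictly greater than the inserted value down to the next row. The recording tableau Q records, in position (i, j), the step at which that cell was added to P.
  Insert 8 (step 1): P = [8];  Q = [1]
  Insert 6 (step 2): P = [6] / [8];  Q = [1] / [2]
  Insert 5 (step 3): P = [5] / [6] / [8];  Q = [1] / [2] / [3]
  Insert 2 (step 4): P = [2] / [5] / [6] / [8];  Q = [1] / [2] / [3] / [4]
  Insert 9 (step 5): P = [2, 9] / [5] / [6] / [8];  Q = [1, 5] / [2] / [3] / [4]
  Insert 7 (step 6): P = [2, 7] / [5, 9] / [6] / [8];  Q = [1, 5] / [2, 6] / [3] / [4]
  Insert 3 (step 7): P = [2, 3] / [5, 7] / [6, 9] / [8];  Q = [1, 5] / [2, 6] / [3, 7] / [4]
  Insert 4 (step 8): P = [2, 3, 4] / [5, 7] / [6, 9] / [8];  Q = [1, 5, 8] / [2, 6] / [3, 7] / [4]
  Insert 1 (step 9): P = [1, 3, 4] / [2, 7] / [5, 9] / [6] / [8];  Q = [1, 5, 8] / [2, 6] / [3, 7] / [4] / [9]
Final shape: (3, 2, 2, 1, 1).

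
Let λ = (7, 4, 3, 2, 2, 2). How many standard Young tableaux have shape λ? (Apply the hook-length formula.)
# SYT of shape (7, 4, 3, 2, 2, 2) = 120931200

Hook-length formula: f^λ = n! / Π hook(c), product over all cells c of the Young diagram. For λ = (7, 4, 3, 2, 2, 2), n = 20 boxes. Hook lengths by row (left-to-right, top-to-bottom): [12, 11, 7, 5, 3, 2, 1]; [8, 7, 3, 1]; [6, 5, 1]; [4, 3]; [3, 2]; [2, 1]. Product of hooks = 20118067200. So f^λ = 20! / 20118067200 = 2432902008176640000 / 20118067200 = 120931200.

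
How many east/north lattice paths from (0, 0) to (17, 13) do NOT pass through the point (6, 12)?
Number of paths = 119537082

Total paths from (0, 0) to (17, 13): C(30, 17) = 119759850. Paths through (6, 12): (paths (0, 0) → (6, 12)) × (paths (6, 12) → (17, 13)) = C(18, 6) · C(12, 11) = 18564 · 12 = 222768. Avoidance count = 119759850 − 222768 = 119537082.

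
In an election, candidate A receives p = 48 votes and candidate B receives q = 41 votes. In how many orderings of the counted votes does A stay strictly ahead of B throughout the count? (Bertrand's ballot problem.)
Strict-lead orderings = 3126537204395671682632170

Total orderings of the 89 votes with 48 for A: C(89, 48) = 39751687313030682822037590. By the Bertrand ballot formula (Cycle Lemma / reflection principle), the number of orderings in which A is strictly ahead of B throughout is (p − q)/(p + q) · C(p + q, p) = (48 − 41)/(48 + 41) · 39751687313030682822037590 = 3126537204395671682632170.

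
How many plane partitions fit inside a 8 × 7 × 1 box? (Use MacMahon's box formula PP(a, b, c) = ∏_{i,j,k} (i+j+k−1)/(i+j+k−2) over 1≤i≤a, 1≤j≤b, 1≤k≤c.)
PP(8, 7, 1) = 6435

Evaluate the triple product over i = 1..8, j = 1..7, k = 1..1. The factors are (2/1) · (3/2) · (4/3) · (5/4) · (6/5) · (7/6) · (8/7) · (3/2) · … (56 factors total). The numerators and denominators telescope so the product is an integer; carrying out the multiplication exactly gives PP(8, 7, 1) = 6435.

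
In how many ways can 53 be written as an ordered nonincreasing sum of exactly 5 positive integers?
p(53, 5 parts) = 3266

Partitions of n into exactly k parts are in bijection with partitions of n − k into at most k parts (subtract 1 from each part). So p(53, exactly 5) = p(48, parts ≤ 5). Computing via the recurrence p(m, j) = p(m, j−1) + p(m−j, j) gives 3266.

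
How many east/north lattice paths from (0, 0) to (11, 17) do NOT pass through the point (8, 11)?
Number of paths = 15125292

Total paths from (0, 0) to (11, 17): C(28, 11) = 21474180. Paths through (8, 11): (paths (0, 0) → (8, 11)) × (paths (8, 11) → (11, 17)) = C(19, 8) · C(9, 3) = 75582 · 84 = 6348888. Avoidance count = 21474180 − 6348888 = 15125292.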